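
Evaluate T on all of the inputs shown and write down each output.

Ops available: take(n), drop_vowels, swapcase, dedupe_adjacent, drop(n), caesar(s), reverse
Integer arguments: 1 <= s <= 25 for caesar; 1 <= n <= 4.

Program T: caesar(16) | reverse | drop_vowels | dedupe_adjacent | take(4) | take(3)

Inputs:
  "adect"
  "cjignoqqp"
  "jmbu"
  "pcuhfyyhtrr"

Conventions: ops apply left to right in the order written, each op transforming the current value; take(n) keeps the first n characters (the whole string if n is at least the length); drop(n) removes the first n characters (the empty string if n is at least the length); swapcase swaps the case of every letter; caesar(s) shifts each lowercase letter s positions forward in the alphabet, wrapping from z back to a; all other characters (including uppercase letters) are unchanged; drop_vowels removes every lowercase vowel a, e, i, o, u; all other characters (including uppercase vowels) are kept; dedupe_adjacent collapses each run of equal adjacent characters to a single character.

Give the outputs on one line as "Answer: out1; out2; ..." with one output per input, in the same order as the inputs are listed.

Execution, op by op:
  "adect" -> "qtusj" -> "jsutq" -> "jstq" -> "jstq" -> "jstq" -> "jst"
  "cjignoqqp" -> "szywdeggf" -> "fggedwyzs" -> "fggdwyzs" -> "fgdwyzs" -> "fgdw" -> "fgd"
  "jmbu" -> "zcrk" -> "krcz" -> "krcz" -> "krcz" -> "krcz" -> "krc"
  "pcuhfyyhtrr" -> "fskxvooxjhh" -> "hhjxoovxksf" -> "hhjxvxksf" -> "hjxvxksf" -> "hjxv" -> "hjx"

"jst"; "fgd"; "krc"; "hjx"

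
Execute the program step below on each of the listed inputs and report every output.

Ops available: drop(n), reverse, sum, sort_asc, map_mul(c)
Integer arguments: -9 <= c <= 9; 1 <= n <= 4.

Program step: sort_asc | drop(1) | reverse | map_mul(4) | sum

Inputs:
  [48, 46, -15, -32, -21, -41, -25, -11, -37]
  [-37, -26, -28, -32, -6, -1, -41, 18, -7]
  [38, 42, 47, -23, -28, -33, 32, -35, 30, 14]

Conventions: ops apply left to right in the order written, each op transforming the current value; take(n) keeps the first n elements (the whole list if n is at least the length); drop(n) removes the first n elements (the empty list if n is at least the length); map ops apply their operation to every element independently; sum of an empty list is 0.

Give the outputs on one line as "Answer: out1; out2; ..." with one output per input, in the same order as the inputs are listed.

Execution, op by op:
  [48, 46, -15, -32, -21, -41, -25, -11, -37] -> [-41, -37, -32, -25, -21, -15, -11, 46, 48] -> [-37, -32, -25, -21, -15, -11, 46, 48] -> [48, 46, -11, -15, -21, -25, -32, -37] -> [192, 184, -44, -60, -84, -100, -128, -148] -> -188
  [-37, -26, -28, -32, -6, -1, -41, 18, -7] -> [-41, -37, -32, -28, -26, -7, -6, -1, 18] -> [-37, -32, -28, -26, -7, -6, -1, 18] -> [18, -1, -6, -7, -26, -28, -32, -37] -> [72, -4, -24, -28, -104, -112, -128, -148] -> -476
  [38, 42, 47, -23, -28, -33, 32, -35, 30, 14] -> [-35, -33, -28, -23, 14, 30, 32, 38, 42, 47] -> [-33, -28, -23, 14, 30, 32, 38, 42, 47] -> [47, 42, 38, 32, 30, 14, -23, -28, -33] -> [188, 168, 152, 128, 120, 56, -92, -112, -132] -> 476

-188; -476; 476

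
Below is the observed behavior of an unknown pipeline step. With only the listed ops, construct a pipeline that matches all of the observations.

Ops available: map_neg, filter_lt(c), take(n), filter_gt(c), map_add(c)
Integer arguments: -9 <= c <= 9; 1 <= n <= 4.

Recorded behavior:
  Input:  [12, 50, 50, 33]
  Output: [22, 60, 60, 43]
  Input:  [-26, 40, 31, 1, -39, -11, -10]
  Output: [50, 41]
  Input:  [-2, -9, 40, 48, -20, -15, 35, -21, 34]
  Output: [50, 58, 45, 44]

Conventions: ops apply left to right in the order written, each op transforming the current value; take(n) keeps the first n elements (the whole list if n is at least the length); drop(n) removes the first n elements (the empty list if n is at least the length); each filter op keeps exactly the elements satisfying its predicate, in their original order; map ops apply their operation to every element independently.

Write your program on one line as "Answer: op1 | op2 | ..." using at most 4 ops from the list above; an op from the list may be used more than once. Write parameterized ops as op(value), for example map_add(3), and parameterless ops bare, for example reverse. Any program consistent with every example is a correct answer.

filter_gt(-8) | map_add(2) | filter_gt(5) | map_add(8)

Check, running the answer program on each example:
  [12, 50, 50, 33] -> [12, 50, 50, 33] -> [14, 52, 52, 35] -> [14, 52, 52, 35] -> [22, 60, 60, 43]
  [-26, 40, 31, 1, -39, -11, -10] -> [40, 31, 1] -> [42, 33, 3] -> [42, 33] -> [50, 41]
  [-2, -9, 40, 48, -20, -15, 35, -21, 34] -> [-2, 40, 48, 35, 34] -> [0, 42, 50, 37, 36] -> [42, 50, 37, 36] -> [50, 58, 45, 44]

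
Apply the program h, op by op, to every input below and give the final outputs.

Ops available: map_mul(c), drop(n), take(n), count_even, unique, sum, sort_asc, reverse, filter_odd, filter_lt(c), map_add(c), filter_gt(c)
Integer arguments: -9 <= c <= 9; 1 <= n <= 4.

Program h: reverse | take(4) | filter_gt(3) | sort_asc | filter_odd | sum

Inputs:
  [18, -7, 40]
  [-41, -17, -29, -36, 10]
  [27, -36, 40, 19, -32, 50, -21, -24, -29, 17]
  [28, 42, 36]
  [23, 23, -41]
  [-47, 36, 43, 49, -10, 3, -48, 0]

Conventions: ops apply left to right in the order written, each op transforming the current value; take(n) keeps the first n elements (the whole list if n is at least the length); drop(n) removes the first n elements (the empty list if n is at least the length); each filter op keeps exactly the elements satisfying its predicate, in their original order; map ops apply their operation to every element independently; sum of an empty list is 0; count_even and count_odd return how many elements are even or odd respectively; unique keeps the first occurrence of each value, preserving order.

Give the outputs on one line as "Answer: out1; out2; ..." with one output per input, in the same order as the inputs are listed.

0; 0; 17; 0; 46; 0

Execution, op by op:
  [18, -7, 40] -> [40, -7, 18] -> [40, -7, 18] -> [40, 18] -> [18, 40] -> [] -> 0
  [-41, -17, -29, -36, 10] -> [10, -36, -29, -17, -41] -> [10, -36, -29, -17] -> [10] -> [10] -> [] -> 0
  [27, -36, 40, 19, -32, 50, -21, -24, -29, 17] -> [17, -29, -24, -21, 50, -32, 19, 40, -36, 27] -> [17, -29, -24, -21] -> [17] -> [17] -> [17] -> 17
  [28, 42, 36] -> [36, 42, 28] -> [36, 42, 28] -> [36, 42, 28] -> [28, 36, 42] -> [] -> 0
  [23, 23, -41] -> [-41, 23, 23] -> [-41, 23, 23] -> [23, 23] -> [23, 23] -> [23, 23] -> 46
  [-47, 36, 43, 49, -10, 3, -48, 0] -> [0, -48, 3, -10, 49, 43, 36, -47] -> [0, -48, 3, -10] -> [] -> [] -> [] -> 0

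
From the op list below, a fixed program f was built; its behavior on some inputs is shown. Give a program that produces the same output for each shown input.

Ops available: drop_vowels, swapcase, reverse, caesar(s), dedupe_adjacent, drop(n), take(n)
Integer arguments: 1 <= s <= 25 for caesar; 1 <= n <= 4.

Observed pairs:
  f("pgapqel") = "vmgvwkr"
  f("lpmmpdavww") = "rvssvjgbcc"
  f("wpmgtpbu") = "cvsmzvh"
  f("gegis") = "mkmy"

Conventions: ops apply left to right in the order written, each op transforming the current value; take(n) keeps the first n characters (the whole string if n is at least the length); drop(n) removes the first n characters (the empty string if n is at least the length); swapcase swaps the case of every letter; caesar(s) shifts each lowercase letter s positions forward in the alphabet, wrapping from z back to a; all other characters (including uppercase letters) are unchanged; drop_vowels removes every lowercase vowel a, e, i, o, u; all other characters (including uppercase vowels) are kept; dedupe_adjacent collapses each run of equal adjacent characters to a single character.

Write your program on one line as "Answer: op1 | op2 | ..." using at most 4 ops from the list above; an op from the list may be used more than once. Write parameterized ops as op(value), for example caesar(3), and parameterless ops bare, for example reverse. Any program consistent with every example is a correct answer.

caesar(25) | caesar(7) | drop_vowels

Check, running the answer program on each example:
  "pgapqel" -> "ofzopdk" -> "vmgvwkr" -> "vmgvwkr"
  "lpmmpdavww" -> "kolloczuvv" -> "rvssvjgbcc" -> "rvssvjgbcc"
  "wpmgtpbu" -> "volfsoat" -> "cvsmzvha" -> "cvsmzvh"
  "gegis" -> "fdfhr" -> "mkmoy" -> "mkmy"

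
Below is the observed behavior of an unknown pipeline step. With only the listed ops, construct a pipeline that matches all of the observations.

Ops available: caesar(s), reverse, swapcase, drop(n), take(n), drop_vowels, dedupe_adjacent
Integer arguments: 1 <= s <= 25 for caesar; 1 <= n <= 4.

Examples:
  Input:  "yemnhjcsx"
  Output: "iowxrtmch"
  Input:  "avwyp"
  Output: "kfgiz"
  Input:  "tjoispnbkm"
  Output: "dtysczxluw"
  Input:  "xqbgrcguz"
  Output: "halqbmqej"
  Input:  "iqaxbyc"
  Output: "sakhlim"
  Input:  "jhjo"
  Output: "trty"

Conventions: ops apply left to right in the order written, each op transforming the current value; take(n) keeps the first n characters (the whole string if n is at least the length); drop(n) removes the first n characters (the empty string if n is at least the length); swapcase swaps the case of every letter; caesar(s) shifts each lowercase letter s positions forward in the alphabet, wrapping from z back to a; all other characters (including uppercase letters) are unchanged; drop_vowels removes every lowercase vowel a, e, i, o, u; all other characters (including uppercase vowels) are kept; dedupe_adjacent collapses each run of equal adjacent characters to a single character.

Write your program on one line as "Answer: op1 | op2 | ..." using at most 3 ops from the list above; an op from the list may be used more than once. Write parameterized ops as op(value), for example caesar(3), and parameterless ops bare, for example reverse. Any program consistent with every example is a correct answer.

caesar(18) | caesar(18)

Check, running the answer program on each example:
  "yemnhjcsx" -> "qwefzbukp" -> "iowxrtmch"
  "avwyp" -> "snoqh" -> "kfgiz"
  "tjoispnbkm" -> "lbgakhftce" -> "dtysczxluw"
  "xqbgrcguz" -> "pityjuymr" -> "halqbmqej"
  "iqaxbyc" -> "aisptqu" -> "sakhlim"
  "jhjo" -> "bzbg" -> "trty"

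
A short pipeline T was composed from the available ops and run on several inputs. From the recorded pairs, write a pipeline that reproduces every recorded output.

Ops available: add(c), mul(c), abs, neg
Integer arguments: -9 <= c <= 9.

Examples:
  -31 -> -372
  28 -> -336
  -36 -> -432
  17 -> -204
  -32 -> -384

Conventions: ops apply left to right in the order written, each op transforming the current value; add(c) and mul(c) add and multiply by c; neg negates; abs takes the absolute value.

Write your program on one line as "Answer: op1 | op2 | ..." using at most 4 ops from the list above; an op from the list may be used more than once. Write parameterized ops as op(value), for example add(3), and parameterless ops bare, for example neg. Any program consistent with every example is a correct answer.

abs | mul(-6) | neg | mul(-2)

Check, running the answer program on each example:
  -31 -> 31 -> -186 -> 186 -> -372
  28 -> 28 -> -168 -> 168 -> -336
  -36 -> 36 -> -216 -> 216 -> -432
  17 -> 17 -> -102 -> 102 -> -204
  -32 -> 32 -> -192 -> 192 -> -384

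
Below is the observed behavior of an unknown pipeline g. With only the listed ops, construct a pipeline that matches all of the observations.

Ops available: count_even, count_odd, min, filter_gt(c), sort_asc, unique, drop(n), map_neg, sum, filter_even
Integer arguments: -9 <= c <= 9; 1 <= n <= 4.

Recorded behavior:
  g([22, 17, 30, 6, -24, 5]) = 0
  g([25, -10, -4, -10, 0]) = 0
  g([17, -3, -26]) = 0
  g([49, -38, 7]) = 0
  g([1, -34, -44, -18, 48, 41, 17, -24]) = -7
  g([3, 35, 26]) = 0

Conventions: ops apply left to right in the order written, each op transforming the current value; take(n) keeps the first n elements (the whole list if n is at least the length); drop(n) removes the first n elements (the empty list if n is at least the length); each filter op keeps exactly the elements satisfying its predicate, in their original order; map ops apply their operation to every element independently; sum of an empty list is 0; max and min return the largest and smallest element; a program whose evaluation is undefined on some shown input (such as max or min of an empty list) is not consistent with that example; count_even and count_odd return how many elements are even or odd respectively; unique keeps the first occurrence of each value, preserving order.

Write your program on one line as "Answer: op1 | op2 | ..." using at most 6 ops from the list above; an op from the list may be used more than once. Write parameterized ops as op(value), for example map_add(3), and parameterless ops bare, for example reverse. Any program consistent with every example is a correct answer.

map_neg | unique | drop(2) | map_neg | drop(4) | sum

Check, running the answer program on each example:
  [22, 17, 30, 6, -24, 5] -> [-22, -17, -30, -6, 24, -5] -> [-22, -17, -30, -6, 24, -5] -> [-30, -6, 24, -5] -> [30, 6, -24, 5] -> [] -> 0
  [25, -10, -4, -10, 0] -> [-25, 10, 4, 10, 0] -> [-25, 10, 4, 0] -> [4, 0] -> [-4, 0] -> [] -> 0
  [17, -3, -26] -> [-17, 3, 26] -> [-17, 3, 26] -> [26] -> [-26] -> [] -> 0
  [49, -38, 7] -> [-49, 38, -7] -> [-49, 38, -7] -> [-7] -> [7] -> [] -> 0
  [1, -34, -44, -18, 48, 41, 17, -24] -> [-1, 34, 44, 18, -48, -41, -17, 24] -> [-1, 34, 44, 18, -48, -41, -17, 24] -> [44, 18, -48, -41, -17, 24] -> [-44, -18, 48, 41, 17, -24] -> [17, -24] -> -7
  [3, 35, 26] -> [-3, -35, -26] -> [-3, -35, -26] -> [-26] -> [26] -> [] -> 0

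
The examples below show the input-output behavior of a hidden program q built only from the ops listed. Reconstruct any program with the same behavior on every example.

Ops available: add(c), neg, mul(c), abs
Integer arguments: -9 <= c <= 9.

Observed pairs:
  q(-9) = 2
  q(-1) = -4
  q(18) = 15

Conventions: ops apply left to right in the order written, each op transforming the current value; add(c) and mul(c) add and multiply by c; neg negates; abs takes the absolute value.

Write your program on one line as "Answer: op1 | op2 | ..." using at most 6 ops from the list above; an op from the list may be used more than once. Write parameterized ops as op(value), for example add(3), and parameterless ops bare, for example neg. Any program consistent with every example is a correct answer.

neg | add(-2) | abs | add(-8) | add(3)

Check, running the answer program on each example:
  -9 -> 9 -> 7 -> 7 -> -1 -> 2
  -1 -> 1 -> -1 -> 1 -> -7 -> -4
  18 -> -18 -> -20 -> 20 -> 12 -> 15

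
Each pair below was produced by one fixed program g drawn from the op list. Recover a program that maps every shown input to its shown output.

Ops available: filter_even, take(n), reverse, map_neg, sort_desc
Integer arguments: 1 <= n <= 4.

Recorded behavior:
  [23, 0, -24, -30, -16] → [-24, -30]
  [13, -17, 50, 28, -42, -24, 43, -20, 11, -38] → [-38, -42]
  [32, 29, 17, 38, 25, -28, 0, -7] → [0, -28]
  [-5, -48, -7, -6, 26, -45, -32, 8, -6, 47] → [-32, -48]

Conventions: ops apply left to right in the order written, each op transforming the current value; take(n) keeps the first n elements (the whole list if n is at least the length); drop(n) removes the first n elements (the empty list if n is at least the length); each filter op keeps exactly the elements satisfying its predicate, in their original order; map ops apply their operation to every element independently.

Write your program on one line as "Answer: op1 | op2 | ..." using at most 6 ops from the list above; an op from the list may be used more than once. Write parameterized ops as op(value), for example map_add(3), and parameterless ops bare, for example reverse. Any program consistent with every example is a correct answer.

sort_desc | reverse | filter_even | take(2) | sort_desc

Check, running the answer program on each example:
  [23, 0, -24, -30, -16] -> [23, 0, -16, -24, -30] -> [-30, -24, -16, 0, 23] -> [-30, -24, -16, 0] -> [-30, -24] -> [-24, -30]
  [13, -17, 50, 28, -42, -24, 43, -20, 11, -38] -> [50, 43, 28, 13, 11, -17, -20, -24, -38, -42] -> [-42, -38, -24, -20, -17, 11, 13, 28, 43, 50] -> [-42, -38, -24, -20, 28, 50] -> [-42, -38] -> [-38, -42]
  [32, 29, 17, 38, 25, -28, 0, -7] -> [38, 32, 29, 25, 17, 0, -7, -28] -> [-28, -7, 0, 17, 25, 29, 32, 38] -> [-28, 0, 32, 38] -> [-28, 0] -> [0, -28]
  [-5, -48, -7, -6, 26, -45, -32, 8, -6, 47] -> [47, 26, 8, -5, -6, -6, -7, -32, -45, -48] -> [-48, -45, -32, -7, -6, -6, -5, 8, 26, 47] -> [-48, -32, -6, -6, 8, 26] -> [-48, -32] -> [-32, -48]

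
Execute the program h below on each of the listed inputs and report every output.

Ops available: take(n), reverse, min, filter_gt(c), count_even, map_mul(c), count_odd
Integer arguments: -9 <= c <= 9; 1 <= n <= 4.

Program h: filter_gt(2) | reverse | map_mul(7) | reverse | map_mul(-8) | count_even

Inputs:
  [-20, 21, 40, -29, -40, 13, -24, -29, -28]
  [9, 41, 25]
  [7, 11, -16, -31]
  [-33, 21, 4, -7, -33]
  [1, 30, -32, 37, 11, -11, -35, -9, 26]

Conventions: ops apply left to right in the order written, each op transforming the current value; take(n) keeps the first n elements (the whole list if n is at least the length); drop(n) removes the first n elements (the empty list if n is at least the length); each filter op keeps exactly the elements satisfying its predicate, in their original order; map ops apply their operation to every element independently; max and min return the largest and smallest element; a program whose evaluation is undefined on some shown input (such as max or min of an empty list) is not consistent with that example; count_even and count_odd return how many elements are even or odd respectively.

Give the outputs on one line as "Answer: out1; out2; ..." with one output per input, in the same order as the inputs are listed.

Execution, op by op:
  [-20, 21, 40, -29, -40, 13, -24, -29, -28] -> [21, 40, 13] -> [13, 40, 21] -> [91, 280, 147] -> [147, 280, 91] -> [-1176, -2240, -728] -> 3
  [9, 41, 25] -> [9, 41, 25] -> [25, 41, 9] -> [175, 287, 63] -> [63, 287, 175] -> [-504, -2296, -1400] -> 3
  [7, 11, -16, -31] -> [7, 11] -> [11, 7] -> [77, 49] -> [49, 77] -> [-392, -616] -> 2
  [-33, 21, 4, -7, -33] -> [21, 4] -> [4, 21] -> [28, 147] -> [147, 28] -> [-1176, -224] -> 2
  [1, 30, -32, 37, 11, -11, -35, -9, 26] -> [30, 37, 11, 26] -> [26, 11, 37, 30] -> [182, 77, 259, 210] -> [210, 259, 77, 182] -> [-1680, -2072, -616, -1456] -> 4

3; 3; 2; 2; 4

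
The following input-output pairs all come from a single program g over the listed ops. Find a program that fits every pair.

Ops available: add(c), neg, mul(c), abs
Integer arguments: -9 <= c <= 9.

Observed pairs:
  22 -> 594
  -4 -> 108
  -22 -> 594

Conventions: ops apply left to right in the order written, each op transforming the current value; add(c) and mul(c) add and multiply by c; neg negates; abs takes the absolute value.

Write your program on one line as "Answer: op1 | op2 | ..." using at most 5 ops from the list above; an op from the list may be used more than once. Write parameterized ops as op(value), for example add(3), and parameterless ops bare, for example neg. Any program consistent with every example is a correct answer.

mul(-9) | neg | abs | mul(-3) | abs

Check, running the answer program on each example:
  22 -> -198 -> 198 -> 198 -> -594 -> 594
  -4 -> 36 -> -36 -> 36 -> -108 -> 108
  -22 -> 198 -> -198 -> 198 -> -594 -> 594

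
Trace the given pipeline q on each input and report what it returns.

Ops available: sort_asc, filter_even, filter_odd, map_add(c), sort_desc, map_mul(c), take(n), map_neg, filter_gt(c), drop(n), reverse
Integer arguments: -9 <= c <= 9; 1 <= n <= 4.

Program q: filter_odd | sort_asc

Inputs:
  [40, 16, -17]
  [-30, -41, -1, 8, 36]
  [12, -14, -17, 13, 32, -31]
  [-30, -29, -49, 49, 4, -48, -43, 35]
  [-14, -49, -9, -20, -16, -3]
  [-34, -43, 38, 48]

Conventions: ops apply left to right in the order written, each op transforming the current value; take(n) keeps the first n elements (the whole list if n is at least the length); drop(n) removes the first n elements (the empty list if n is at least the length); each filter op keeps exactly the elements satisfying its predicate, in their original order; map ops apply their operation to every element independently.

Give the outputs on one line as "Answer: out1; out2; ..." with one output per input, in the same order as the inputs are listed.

[-17]; [-41, -1]; [-31, -17, 13]; [-49, -43, -29, 35, 49]; [-49, -9, -3]; [-43]

Execution, op by op:
  [40, 16, -17] -> [-17] -> [-17]
  [-30, -41, -1, 8, 36] -> [-41, -1] -> [-41, -1]
  [12, -14, -17, 13, 32, -31] -> [-17, 13, -31] -> [-31, -17, 13]
  [-30, -29, -49, 49, 4, -48, -43, 35] -> [-29, -49, 49, -43, 35] -> [-49, -43, -29, 35, 49]
  [-14, -49, -9, -20, -16, -3] -> [-49, -9, -3] -> [-49, -9, -3]
  [-34, -43, 38, 48] -> [-43] -> [-43]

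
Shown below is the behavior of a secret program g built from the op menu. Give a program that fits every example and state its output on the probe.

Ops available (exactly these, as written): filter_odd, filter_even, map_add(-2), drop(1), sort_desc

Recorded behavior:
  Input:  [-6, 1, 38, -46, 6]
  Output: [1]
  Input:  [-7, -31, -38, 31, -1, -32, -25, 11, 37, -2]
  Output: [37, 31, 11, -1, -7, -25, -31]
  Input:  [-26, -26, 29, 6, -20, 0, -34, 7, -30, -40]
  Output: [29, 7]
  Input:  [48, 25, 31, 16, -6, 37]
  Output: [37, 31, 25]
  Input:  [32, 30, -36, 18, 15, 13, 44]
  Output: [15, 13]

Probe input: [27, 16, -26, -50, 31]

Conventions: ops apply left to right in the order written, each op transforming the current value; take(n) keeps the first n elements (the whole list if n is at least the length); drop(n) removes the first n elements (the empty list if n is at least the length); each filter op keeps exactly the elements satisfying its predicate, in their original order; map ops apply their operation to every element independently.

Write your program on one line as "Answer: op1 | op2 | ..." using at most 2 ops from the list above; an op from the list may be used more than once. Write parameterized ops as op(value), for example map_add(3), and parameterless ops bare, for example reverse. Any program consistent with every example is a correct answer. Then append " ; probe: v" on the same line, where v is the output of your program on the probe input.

sort_desc | filter_odd ; probe: [31, 27]

Check, running the answer program on each example:
  [-6, 1, 38, -46, 6] -> [38, 6, 1, -6, -46] -> [1]
  [-7, -31, -38, 31, -1, -32, -25, 11, 37, -2] -> [37, 31, 11, -1, -2, -7, -25, -31, -32, -38] -> [37, 31, 11, -1, -7, -25, -31]
  [-26, -26, 29, 6, -20, 0, -34, 7, -30, -40] -> [29, 7, 6, 0, -20, -26, -26, -30, -34, -40] -> [29, 7]
  [48, 25, 31, 16, -6, 37] -> [48, 37, 31, 25, 16, -6] -> [37, 31, 25]
  [32, 30, -36, 18, 15, 13, 44] -> [44, 32, 30, 18, 15, 13, -36] -> [15, 13]
  probe: [27, 16, -26, -50, 31] -> [31, 27, 16, -26, -50] -> [31, 27]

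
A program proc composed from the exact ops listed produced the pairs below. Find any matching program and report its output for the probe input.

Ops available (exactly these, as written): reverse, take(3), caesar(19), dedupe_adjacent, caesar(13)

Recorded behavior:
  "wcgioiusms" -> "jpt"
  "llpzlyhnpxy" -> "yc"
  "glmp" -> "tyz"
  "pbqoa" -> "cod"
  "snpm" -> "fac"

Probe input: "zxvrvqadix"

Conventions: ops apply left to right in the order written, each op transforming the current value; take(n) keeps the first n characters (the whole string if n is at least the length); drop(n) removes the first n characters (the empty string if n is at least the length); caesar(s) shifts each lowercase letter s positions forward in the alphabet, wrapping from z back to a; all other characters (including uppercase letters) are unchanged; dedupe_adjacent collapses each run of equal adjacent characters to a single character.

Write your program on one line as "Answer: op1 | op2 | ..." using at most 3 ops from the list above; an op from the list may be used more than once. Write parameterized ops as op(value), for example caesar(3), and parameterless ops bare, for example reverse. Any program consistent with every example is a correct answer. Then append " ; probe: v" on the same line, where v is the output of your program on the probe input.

caesar(13) | take(3) | dedupe_adjacent ; probe: "mki"

Check, running the answer program on each example:
  "wcgioiusms" -> "jptvbvhfzf" -> "jpt" -> "jpt"
  "llpzlyhnpxy" -> "yycmyluackl" -> "yyc" -> "yc"
  "glmp" -> "tyzc" -> "tyz" -> "tyz"
  "pbqoa" -> "codbn" -> "cod" -> "cod"
  "snpm" -> "facz" -> "fac" -> "fac"
  probe: "zxvrvqadix" -> "mkieidnqvk" -> "mki" -> "mki"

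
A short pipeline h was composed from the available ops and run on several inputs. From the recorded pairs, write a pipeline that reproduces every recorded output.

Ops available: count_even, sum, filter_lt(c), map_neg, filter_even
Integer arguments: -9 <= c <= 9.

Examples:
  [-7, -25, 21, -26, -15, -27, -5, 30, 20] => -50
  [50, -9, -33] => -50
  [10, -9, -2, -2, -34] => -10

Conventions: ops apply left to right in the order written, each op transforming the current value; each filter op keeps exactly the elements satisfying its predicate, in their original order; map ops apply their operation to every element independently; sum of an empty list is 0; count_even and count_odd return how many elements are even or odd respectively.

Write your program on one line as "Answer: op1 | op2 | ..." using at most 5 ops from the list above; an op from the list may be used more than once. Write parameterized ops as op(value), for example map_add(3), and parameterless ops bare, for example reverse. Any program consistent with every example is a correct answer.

filter_even | map_neg | filter_lt(2) | sum

Check, running the answer program on each example:
  [-7, -25, 21, -26, -15, -27, -5, 30, 20] -> [-26, 30, 20] -> [26, -30, -20] -> [-30, -20] -> -50
  [50, -9, -33] -> [50] -> [-50] -> [-50] -> -50
  [10, -9, -2, -2, -34] -> [10, -2, -2, -34] -> [-10, 2, 2, 34] -> [-10] -> -10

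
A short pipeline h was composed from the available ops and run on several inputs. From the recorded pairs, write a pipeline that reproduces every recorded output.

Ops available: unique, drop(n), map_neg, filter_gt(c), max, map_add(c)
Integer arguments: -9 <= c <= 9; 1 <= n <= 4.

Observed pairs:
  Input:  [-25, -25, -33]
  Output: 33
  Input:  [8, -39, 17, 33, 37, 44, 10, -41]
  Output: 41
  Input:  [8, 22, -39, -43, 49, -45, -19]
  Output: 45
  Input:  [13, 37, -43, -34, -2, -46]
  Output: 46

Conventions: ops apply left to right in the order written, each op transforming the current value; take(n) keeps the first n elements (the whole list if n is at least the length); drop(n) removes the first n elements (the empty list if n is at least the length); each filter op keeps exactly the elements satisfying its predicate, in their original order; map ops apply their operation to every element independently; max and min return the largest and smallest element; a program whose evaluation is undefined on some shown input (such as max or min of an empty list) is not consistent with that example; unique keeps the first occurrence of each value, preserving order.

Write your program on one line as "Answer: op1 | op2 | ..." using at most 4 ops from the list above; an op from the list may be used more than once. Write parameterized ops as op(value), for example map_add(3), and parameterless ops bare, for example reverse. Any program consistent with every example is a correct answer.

map_neg | unique | max

Check, running the answer program on each example:
  [-25, -25, -33] -> [25, 25, 33] -> [25, 33] -> 33
  [8, -39, 17, 33, 37, 44, 10, -41] -> [-8, 39, -17, -33, -37, -44, -10, 41] -> [-8, 39, -17, -33, -37, -44, -10, 41] -> 41
  [8, 22, -39, -43, 49, -45, -19] -> [-8, -22, 39, 43, -49, 45, 19] -> [-8, -22, 39, 43, -49, 45, 19] -> 45
  [13, 37, -43, -34, -2, -46] -> [-13, -37, 43, 34, 2, 46] -> [-13, -37, 43, 34, 2, 46] -> 46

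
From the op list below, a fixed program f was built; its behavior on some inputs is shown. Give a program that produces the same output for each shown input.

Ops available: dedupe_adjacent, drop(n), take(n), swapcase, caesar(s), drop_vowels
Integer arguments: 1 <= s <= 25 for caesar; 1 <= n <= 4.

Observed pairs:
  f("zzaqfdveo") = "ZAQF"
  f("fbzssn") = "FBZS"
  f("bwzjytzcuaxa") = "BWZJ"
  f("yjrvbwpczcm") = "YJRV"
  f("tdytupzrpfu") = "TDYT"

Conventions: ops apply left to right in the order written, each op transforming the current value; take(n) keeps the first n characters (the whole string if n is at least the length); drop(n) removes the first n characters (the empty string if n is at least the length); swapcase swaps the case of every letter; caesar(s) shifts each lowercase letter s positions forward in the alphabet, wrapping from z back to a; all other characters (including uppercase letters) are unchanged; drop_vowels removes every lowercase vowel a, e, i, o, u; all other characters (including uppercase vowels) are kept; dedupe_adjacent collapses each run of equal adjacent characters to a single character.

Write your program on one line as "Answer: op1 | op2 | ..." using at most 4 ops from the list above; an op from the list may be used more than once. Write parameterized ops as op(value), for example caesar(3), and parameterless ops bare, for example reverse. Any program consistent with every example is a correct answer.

dedupe_adjacent | take(4) | swapcase

Check, running the answer program on each example:
  "zzaqfdveo" -> "zaqfdveo" -> "zaqf" -> "ZAQF"
  "fbzssn" -> "fbzsn" -> "fbzs" -> "FBZS"
  "bwzjytzcuaxa" -> "bwzjytzcuaxa" -> "bwzj" -> "BWZJ"
  "yjrvbwpczcm" -> "yjrvbwpczcm" -> "yjrv" -> "YJRV"
  "tdytupzrpfu" -> "tdytupzrpfu" -> "tdyt" -> "TDYT"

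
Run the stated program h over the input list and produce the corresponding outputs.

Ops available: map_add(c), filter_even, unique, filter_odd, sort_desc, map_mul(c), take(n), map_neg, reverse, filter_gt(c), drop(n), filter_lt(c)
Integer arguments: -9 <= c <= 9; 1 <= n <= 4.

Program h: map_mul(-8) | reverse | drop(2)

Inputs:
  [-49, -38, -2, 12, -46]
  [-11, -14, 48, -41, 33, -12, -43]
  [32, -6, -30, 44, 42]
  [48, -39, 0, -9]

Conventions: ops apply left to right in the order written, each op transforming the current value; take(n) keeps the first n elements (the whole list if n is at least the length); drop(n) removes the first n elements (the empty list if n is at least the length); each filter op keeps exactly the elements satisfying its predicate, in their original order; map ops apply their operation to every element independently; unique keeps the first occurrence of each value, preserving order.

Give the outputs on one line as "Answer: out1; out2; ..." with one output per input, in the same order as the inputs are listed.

Execution, op by op:
  [-49, -38, -2, 12, -46] -> [392, 304, 16, -96, 368] -> [368, -96, 16, 304, 392] -> [16, 304, 392]
  [-11, -14, 48, -41, 33, -12, -43] -> [88, 112, -384, 328, -264, 96, 344] -> [344, 96, -264, 328, -384, 112, 88] -> [-264, 328, -384, 112, 88]
  [32, -6, -30, 44, 42] -> [-256, 48, 240, -352, -336] -> [-336, -352, 240, 48, -256] -> [240, 48, -256]
  [48, -39, 0, -9] -> [-384, 312, 0, 72] -> [72, 0, 312, -384] -> [312, -384]

[16, 304, 392]; [-264, 328, -384, 112, 88]; [240, 48, -256]; [312, -384]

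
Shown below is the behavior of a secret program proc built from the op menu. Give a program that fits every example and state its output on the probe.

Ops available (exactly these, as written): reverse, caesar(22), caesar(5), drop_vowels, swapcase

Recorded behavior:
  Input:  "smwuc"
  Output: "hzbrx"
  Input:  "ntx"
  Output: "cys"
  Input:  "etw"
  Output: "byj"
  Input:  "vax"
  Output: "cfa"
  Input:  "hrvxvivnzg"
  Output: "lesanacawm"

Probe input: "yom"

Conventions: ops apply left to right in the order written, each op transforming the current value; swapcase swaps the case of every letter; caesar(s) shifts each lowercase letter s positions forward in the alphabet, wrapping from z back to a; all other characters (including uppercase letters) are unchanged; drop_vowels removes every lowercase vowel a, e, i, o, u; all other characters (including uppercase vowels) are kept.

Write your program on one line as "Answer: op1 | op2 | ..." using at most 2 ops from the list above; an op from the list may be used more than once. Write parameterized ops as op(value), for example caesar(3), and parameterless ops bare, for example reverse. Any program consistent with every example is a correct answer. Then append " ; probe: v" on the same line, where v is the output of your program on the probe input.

caesar(5) | reverse ; probe: "rtd"

Check, running the answer program on each example:
  "smwuc" -> "xrbzh" -> "hzbrx"
  "ntx" -> "syc" -> "cys"
  "etw" -> "jyb" -> "byj"
  "vax" -> "afc" -> "cfa"
  "hrvxvivnzg" -> "mwacanasel" -> "lesanacawm"
  probe: "yom" -> "dtr" -> "rtd"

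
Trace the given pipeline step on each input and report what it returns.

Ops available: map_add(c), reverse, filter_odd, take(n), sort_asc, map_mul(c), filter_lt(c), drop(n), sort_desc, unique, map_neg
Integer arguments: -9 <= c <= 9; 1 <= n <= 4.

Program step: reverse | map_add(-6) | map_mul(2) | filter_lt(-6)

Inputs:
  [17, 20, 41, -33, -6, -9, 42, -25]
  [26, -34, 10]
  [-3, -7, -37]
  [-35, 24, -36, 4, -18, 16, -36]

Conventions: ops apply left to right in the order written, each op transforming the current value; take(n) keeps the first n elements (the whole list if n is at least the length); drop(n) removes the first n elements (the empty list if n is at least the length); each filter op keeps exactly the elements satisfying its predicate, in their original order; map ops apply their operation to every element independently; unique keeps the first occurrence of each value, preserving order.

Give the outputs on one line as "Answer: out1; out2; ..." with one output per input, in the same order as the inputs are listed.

Execution, op by op:
  [17, 20, 41, -33, -6, -9, 42, -25] -> [-25, 42, -9, -6, -33, 41, 20, 17] -> [-31, 36, -15, -12, -39, 35, 14, 11] -> [-62, 72, -30, -24, -78, 70, 28, 22] -> [-62, -30, -24, -78]
  [26, -34, 10] -> [10, -34, 26] -> [4, -40, 20] -> [8, -80, 40] -> [-80]
  [-3, -7, -37] -> [-37, -7, -3] -> [-43, -13, -9] -> [-86, -26, -18] -> [-86, -26, -18]
  [-35, 24, -36, 4, -18, 16, -36] -> [-36, 16, -18, 4, -36, 24, -35] -> [-42, 10, -24, -2, -42, 18, -41] -> [-84, 20, -48, -4, -84, 36, -82] -> [-84, -48, -84, -82]

[-62, -30, -24, -78]; [-80]; [-86, -26, -18]; [-84, -48, -84, -82]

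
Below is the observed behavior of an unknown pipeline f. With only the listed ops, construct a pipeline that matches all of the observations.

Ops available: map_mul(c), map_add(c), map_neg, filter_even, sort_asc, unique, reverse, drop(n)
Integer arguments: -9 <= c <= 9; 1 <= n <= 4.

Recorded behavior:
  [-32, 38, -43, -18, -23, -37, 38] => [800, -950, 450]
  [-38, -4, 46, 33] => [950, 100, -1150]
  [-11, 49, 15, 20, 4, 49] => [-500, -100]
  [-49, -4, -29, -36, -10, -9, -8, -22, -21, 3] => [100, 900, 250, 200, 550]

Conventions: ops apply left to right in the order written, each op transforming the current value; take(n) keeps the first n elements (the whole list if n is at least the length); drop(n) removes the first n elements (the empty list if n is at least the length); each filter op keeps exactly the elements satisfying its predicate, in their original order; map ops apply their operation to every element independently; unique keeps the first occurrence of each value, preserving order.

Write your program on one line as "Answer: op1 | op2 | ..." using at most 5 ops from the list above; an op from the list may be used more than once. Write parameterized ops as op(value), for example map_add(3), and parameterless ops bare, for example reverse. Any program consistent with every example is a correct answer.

filter_even | map_mul(-5) | unique | map_mul(5)

Check, running the answer program on each example:
  [-32, 38, -43, -18, -23, -37, 38] -> [-32, 38, -18, 38] -> [160, -190, 90, -190] -> [160, -190, 90] -> [800, -950, 450]
  [-38, -4, 46, 33] -> [-38, -4, 46] -> [190, 20, -230] -> [190, 20, -230] -> [950, 100, -1150]
  [-11, 49, 15, 20, 4, 49] -> [20, 4] -> [-100, -20] -> [-100, -20] -> [-500, -100]
  [-49, -4, -29, -36, -10, -9, -8, -22, -21, 3] -> [-4, -36, -10, -8, -22] -> [20, 180, 50, 40, 110] -> [20, 180, 50, 40, 110] -> [100, 900, 250, 200, 550]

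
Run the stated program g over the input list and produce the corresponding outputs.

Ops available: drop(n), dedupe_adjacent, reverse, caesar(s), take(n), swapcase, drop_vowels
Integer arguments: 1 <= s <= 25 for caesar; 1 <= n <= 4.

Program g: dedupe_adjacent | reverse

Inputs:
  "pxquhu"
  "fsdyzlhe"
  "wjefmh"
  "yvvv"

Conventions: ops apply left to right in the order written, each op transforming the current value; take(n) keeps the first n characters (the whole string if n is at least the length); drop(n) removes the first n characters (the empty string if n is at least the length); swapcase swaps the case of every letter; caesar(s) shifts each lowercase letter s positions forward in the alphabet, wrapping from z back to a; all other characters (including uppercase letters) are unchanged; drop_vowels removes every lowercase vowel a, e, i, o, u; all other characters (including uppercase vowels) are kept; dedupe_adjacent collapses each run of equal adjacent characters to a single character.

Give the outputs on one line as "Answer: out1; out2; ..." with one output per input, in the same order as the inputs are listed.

Execution, op by op:
  "pxquhu" -> "pxquhu" -> "uhuqxp"
  "fsdyzlhe" -> "fsdyzlhe" -> "ehlzydsf"
  "wjefmh" -> "wjefmh" -> "hmfejw"
  "yvvv" -> "yv" -> "vy"

"uhuqxp"; "ehlzydsf"; "hmfejw"; "vy"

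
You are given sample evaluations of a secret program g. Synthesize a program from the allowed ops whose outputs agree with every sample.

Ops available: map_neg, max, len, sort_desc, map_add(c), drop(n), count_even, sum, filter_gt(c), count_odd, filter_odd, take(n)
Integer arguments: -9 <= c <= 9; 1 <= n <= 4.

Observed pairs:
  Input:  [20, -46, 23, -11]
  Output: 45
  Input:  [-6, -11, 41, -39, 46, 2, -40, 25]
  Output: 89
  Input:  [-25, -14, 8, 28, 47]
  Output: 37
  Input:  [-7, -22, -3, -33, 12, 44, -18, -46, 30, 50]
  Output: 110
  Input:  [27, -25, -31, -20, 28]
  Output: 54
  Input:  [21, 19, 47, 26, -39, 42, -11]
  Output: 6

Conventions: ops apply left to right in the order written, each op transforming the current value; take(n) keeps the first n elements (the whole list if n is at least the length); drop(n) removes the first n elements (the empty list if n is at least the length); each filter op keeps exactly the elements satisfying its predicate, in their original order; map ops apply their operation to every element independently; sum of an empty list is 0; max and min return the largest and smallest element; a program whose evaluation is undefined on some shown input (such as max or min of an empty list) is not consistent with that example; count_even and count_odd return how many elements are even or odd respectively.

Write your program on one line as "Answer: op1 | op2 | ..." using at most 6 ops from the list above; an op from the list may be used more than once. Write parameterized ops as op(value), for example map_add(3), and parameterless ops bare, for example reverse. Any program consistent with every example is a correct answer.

sort_desc | drop(3) | map_add(1) | map_neg | sum

Check, running the answer program on each example:
  [20, -46, 23, -11] -> [23, 20, -11, -46] -> [-46] -> [-45] -> [45] -> 45
  [-6, -11, 41, -39, 46, 2, -40, 25] -> [46, 41, 25, 2, -6, -11, -39, -40] -> [2, -6, -11, -39, -40] -> [3, -5, -10, -38, -39] -> [-3, 5, 10, 38, 39] -> 89
  [-25, -14, 8, 28, 47] -> [47, 28, 8, -14, -25] -> [-14, -25] -> [-13, -24] -> [13, 24] -> 37
  [-7, -22, -3, -33, 12, 44, -18, -46, 30, 50] -> [50, 44, 30, 12, -3, -7, -18, -22, -33, -46] -> [12, -3, -7, -18, -22, -33, -46] -> [13, -2, -6, -17, -21, -32, -45] -> [-13, 2, 6, 17, 21, 32, 45] -> 110
  [27, -25, -31, -20, 28] -> [28, 27, -20, -25, -31] -> [-25, -31] -> [-24, -30] -> [24, 30] -> 54
  [21, 19, 47, 26, -39, 42, -11] -> [47, 42, 26, 21, 19, -11, -39] -> [21, 19, -11, -39] -> [22, 20, -10, -38] -> [-22, -20, 10, 38] -> 6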